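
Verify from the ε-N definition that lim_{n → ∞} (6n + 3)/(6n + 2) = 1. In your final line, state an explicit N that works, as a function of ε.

Suppose ε > 0. For n ≥ 1, |(6n + 3)/(6n + 2) − 1| = |6|/(6(6n + 2)) = 6/(6(6n + 2)).
Since 6n + 2 ≥ 6n for n ≥ 1, this is ≤ 6/(6·6n) = (1/6)/n.
So |(6n + 3)/(6n + 2) − 1| < ε whenever n > (1/6)/ε.
Take N = (1/6)/ε. If n > N then |(6n + 3)/(6n + 2) − 1| ≤ (1/6)/n < ε.

N = (1/6)/ε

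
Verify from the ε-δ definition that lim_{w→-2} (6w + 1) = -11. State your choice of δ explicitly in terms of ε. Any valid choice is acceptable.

Let ε > 0 be given. We need δ > 0 so that 0 < |w + 2| < δ implies |(6w + 1) + 11| < ε.
Since (6w + 1) + 11 = 6(w + 2), we have |(6w + 1) + 11| = 6|w + 2|.
Thus it suffices that |w + 2| < ε/6.
Choosing δ = ε/6 gives |(6w + 1) + 11| = 6|w + 2| < ε whenever |w + 2| < δ.

δ = ε/6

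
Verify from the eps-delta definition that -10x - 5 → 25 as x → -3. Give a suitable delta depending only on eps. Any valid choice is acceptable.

Fix eps > 0. We need delta > 0 so that 0 < |x + 3| < delta implies |(-10x - 5) − 25| < eps.
|(-10x - 5) − 25| = |-10x - 30| = 10|x + 3|.
So 10|x + 3| < eps exactly when |x + 3| < eps/10.
Choosing delta = eps/10 gives |(-10x - 5) − 25| = 10|x + 3| < eps whenever |x + 3| < delta.

delta = eps/10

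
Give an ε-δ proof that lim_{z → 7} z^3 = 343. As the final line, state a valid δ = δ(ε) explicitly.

Fix ε > 0. We seek δ > 0 with 0 < |z − 7| < δ ⇒ |z^3 − 343| < ε.
Factor: z^3 − 343 = (z − 7)(z^2 + 7z + 49), so |z^3 − 343| = |z − 7|·|z^2 + 7z + 49|.
Impose δ ≤ 1 so that |z| < 8; then |z^2 + 7z + 49| ≤ 169.
Hence |z^3 − 343| ≤ 169|z − 7|, which is < ε once |z − 7| < ε/169.
Take δ = min(1, ε/169). If 0 < |z − 7| < δ then both bounds hold and |z^3 − 343| ≤ 169|z − 7| < 169·(ε/169) = ε.

δ = min(1, ε/169)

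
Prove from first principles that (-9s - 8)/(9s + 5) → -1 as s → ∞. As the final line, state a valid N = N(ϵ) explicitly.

N = (1/3)/ϵ

Let ϵ > 0. We seek N > 0 such that s > N implies |(-9s - 8)/(9s + 5) + 1| < ϵ.
(-9s - 8)/(9s + 5) + 1 = (9(-9s - 8) − (-9)(9s + 5)) / (9(9s + 5)) = -27/(9(9s + 5)).
For s > 0 we have 9s + 5 > 9s, so |(-9s - 8)/(9s + 5) + 1| = 27/(9(9s + 5)) < 27/(9·9s) = (1/3)/s.
Thus |(-9s - 8)/(9s + 5) + 1| < ϵ whenever s > (1/3)/ϵ.
Take N = (1/3)/ϵ. If s > N then |(-9s - 8)/(9s + 5) + 1| < (1/3)/s < ϵ.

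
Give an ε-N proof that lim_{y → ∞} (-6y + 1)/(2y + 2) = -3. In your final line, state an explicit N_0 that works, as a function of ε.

N_0 = (7/2)/ε

Let ε > 0. We seek N_0 > 0 such that y > N_0 implies |(-6y + 1)/(2y + 2) + 3| < ε.
(-6y + 1)/(2y + 2) + 3 = (2(-6y + 1) − (-6)(2y + 2)) / (2(2y + 2)) = 14/(2(2y + 2)).
For y > 0 we have 2y + 2 > 2y, so |(-6y + 1)/(2y + 2) + 3| = 14/(2(2y + 2)) < 14/(2·2y) = (7/2)/y.
Thus |(-6y + 1)/(2y + 2) + 3| < ε whenever y > (7/2)/ε.
Take N_0 = (7/2)/ε. If y > N_0 then |(-6y + 1)/(2y + 2) + 3| < (7/2)/y < ε.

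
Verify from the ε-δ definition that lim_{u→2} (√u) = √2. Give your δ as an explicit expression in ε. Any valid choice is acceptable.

δ = min(2, √2·ε)

Fix ε > 0. We want δ > 0 such that 0 < |u − 2| < δ implies |√u − √2| < ε.
Multiplying by the conjugate, |√u − √2| = |u − 2|/(√u + √2).
Restrict δ ≤ 2 so that |u − 2| < 2 forces u > 0, and then √u + √2 > √2.
Hence |√u − √2| < |u − 2|/√2, which is < ε once |u − 2| < √2·ε.
Take δ = min(2, √2·ε). If 0 < |u − 2| < δ then u > 0 and |√u − √2| < |u − 2|/√2 < ε.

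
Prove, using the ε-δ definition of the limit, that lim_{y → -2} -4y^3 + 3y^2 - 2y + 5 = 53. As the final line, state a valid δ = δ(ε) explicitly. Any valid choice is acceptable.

Fix ε > 0. We want δ > 0 such that 0 < |y + 2| < δ implies |(-4y^3 + 3y^2 - 2y + 5) − 53| < ε.
(-4y^3 + 3y^2 - 2y + 5) − 53 = -4y^3 + 3y^2 - 2y - 48 = (y + 2)(-4y^2 + 11y - 24).
So |(-4y^3 + 3y^2 - 2y + 5) − 53| = |y + 2|·|-4y^2 + 11y - 24|.
Assume first that |y + 2| < 2, so |y| < 4. Then |-4y^2 + 11y - 24| ≤ 4·4^2 + 11·4 + 24 = 132.
Hence |(-4y^3 + 3y^2 - 2y + 5) − 53| ≤ 132|y + 2| < ε provided |y + 2| < ε/132.
Choosing δ = min(2, ε/132) ensures both conditions, hence |(-4y^3 + 3y^2 - 2y + 5) − 53| < ε.

δ = min(2, ε/132)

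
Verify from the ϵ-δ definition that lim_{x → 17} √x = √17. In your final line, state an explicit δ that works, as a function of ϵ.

δ = min(17, √17·ϵ)

Let ϵ > 0 be given. We want δ > 0 such that 0 < |x − 17| < δ implies |√x − √17| < ϵ.
Multiplying by the conjugate, |√x − √17| = |x − 17|/(√x + √17).
Restrict δ ≤ 17 so that |x − 17| < 17 forces x > 0, and then √x + √17 > √17.
Hence |√x − √17| < |x − 17|/√17, which is < ϵ once |x − 17| < √17·ϵ.
Take δ = min(17, √17·ϵ). If 0 < |x − 17| < δ then x > 0 and |√x − √17| < |x − 17|/√17 < ϵ.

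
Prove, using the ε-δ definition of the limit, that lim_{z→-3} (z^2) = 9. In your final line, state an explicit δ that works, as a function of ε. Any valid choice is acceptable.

δ = min(1, ε/7)

Let ε > 0. We seek δ > 0 with 0 < |z + 3| < δ ⇒ |z^2 − 9| < ε.
Factor: z^2 − 9 = (z + 3)(z - 3), so |z^2 − 9| = |z + 3|·|z - 3|.
Restrict δ ≤ 1. Then |z + 3| < 1 gives |z| < 4, so by the triangle inequality |z - 3| ≤ 4 + 3 = 7.
Hence |z^2 − 9| ≤ 7|z + 3|, which is < ε once |z + 3| < ε/7.
Take δ = min(1, ε/7). If 0 < |z + 3| < δ then both bounds hold and |z^2 − 9| ≤ 7|z + 3| < 7·(ε/7) = ε.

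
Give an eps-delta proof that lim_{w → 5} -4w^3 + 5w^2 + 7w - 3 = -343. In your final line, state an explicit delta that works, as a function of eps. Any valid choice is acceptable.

Suppose eps > 0. We want delta > 0 such that 0 < |w − 5| < delta implies |(-4w^3 + 5w^2 + 7w - 3) + 343| < eps.
(-4w^3 + 5w^2 + 7w - 3) + 343 = -4w^3 + 5w^2 + 7w + 340 = (w − 5)(-4w^2 - 15w - 68).
So |(-4w^3 + 5w^2 + 7w - 3) + 343| = |w − 5|·|-4w^2 - 15w - 68|.
Assume first that |w − 5| < 1, so |w| < 6. Then |-4w^2 - 15w - 68| ≤ 4·6^2 + 15·6 + 68 = 302.
Hence |(-4w^3 + 5w^2 + 7w - 3) + 343| ≤ 302|w − 5| < eps provided |w − 5| < eps/302.
Choosing delta = min(1, eps/302) ensures both conditions, hence |(-4w^3 + 5w^2 + 7w - 3) + 343| < eps.

delta = min(1, eps/302)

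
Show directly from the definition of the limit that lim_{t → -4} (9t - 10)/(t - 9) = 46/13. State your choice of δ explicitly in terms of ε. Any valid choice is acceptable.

Let ε > 0 be given. We want δ > 0 with 0 < |t + 4| < δ ⇒ |(9t - 10)/(t - 9) − (46/13)| < ε.
Combining over a common denominator, (9t - 10)/(t - 9) − (46/13) = [(9t - 10)·(-13) − (-46)·(t - 9)] / [(-13)·(t - 9)] = -71(t + 4) / ((-13)(t - 9)).
So |(9t - 10)/(t - 9) − (46/13)| = 71|t + 4| / (13·|t − 9|).
Require δ ≤ 13/2, so |t − 9| ≥ |-13| − |t + 4| > 13 − 13/2 = 13/2.
Hence |(9t - 10)/(t - 9) − (46/13)| < 71|t + 4|/(13·(13/2)) = (142/169)|t + 4|, which is < ε once |t + 4| < (169/142)ε.
Take δ = min(13/2, (169/142)ε). Then 0 < |t + 4| < δ forces both bounds, so |(9t - 10)/(t - 9) − (46/13)| < ε.

δ = min(13/2, (169/142)ε)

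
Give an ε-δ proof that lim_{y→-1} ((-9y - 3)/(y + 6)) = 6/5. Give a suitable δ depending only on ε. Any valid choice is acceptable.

δ = min(5/2, (25/102)ε)

Suppose ε > 0. We want δ > 0 with 0 < |y + 1| < δ ⇒ |(-9y - 3)/(y + 6) − (6/5)| < ε.
Combining over a common denominator, (-9y - 3)/(y + 6) − (6/5) = [(-9y - 3)·5 − 6·(y + 6)] / [5·(y + 6)] = -51(y + 1) / (5(y + 6)).
So |(-9y - 3)/(y + 6) − (6/5)| = 51|y + 1| / (5·|y + 6|).
Require δ ≤ 5/2, so |y + 6| ≥ |5| − |y + 1| > 5 − 5/2 = 5/2.
Hence |(-9y - 3)/(y + 6) − (6/5)| < 51|y + 1|/(5·(5/2)) = (102/25)|y + 1|, which is < ε once |y + 1| < (25/102)ε.
Take δ = min(5/2, (25/102)ε). Then 0 < |y + 1| < δ forces both bounds, so |(-9y - 3)/(y + 6) − (6/5)| < ε.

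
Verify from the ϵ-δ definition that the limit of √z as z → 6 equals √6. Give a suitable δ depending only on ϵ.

Fix ϵ > 0. We want δ > 0 such that 0 < |z − 6| < δ implies |√z − √6| < ϵ.
Multiplying by the conjugate, |√z − √6| = |z − 6|/(√z + √6).
Restrict δ ≤ 6 so that |z − 6| < 6 forces z > 0, and then √z + √6 > √6.
Hence |√z − √6| < |z − 6|/√6, which is < ϵ once |z − 6| < √6·ϵ.
Take δ = min(6, √6·ϵ). If 0 < |z − 6| < δ then z > 0 and |√z − √6| < |z − 6|/√6 < ϵ.

δ = min(6, √6·ϵ)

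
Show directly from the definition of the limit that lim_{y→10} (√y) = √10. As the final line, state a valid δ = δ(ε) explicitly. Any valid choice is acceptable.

Let ε > 0. We want δ > 0 such that 0 < |y − 10| < δ implies |√y − √10| < ε.
Rationalise: √y − √10 = (y − 10)/(√y + √10), so |√y − √10| = |y − 10|/(√y + √10).
Restrict δ ≤ 10 so that |y − 10| < 10 forces y > 0, and then √y + √10 > √10.
Hence |√y − √10| < |y − 10|/√10, which is < ε once |y − 10| < √10·ε.
Take δ = min(10, √10·ε). If 0 < |y − 10| < δ then y > 0 and |√y − √10| < |y − 10|/√10 < ε.

δ = min(10, √10·ε)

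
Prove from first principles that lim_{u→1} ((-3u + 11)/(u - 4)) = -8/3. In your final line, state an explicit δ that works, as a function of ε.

δ = min(3/2, (9/2)ε)

Suppose ε > 0. We want δ > 0 with 0 < |u − 1| < δ ⇒ |(-3u + 11)/(u - 4) + 8/3| < ε.
Combining over a common denominator, (-3u + 11)/(u - 4) + 8/3 = [(-3u + 11)·(-3) − 8·(u - 4)] / [(-3)·(u - 4)] = 1(u − 1) / ((-3)(u - 4)).
So |(-3u + 11)/(u - 4) + 8/3| = |u − 1| / (3·|u − 4|).
Require δ ≤ 3/2, so |u − 4| ≥ |-3| − |u − 1| > 3 − 3/2 = 3/2.
Hence |(-3u + 11)/(u - 4) + 8/3| < |u − 1|/(3·(3/2)) = (2/9)|u − 1|, which is < ε once |u − 1| < (9/2)ε.
Take δ = min(3/2, (9/2)ε). Then 0 < |u − 1| < δ forces both bounds, so |(-3u + 11)/(u - 4) + 8/3| < ε.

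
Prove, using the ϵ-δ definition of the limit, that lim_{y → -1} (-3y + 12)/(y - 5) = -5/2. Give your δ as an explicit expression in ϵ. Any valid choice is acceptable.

Let ϵ > 0. We want δ > 0 with 0 < |y + 1| < δ ⇒ |(-3y + 12)/(y - 5) + 5/2| < ϵ.
Combining over a common denominator, (-3y + 12)/(y - 5) + 5/2 = [(-3y + 12)·(-6) − 15·(y - 5)] / [(-6)·(y - 5)] = 3(y + 1) / ((-6)(y - 5)).
So |(-3y + 12)/(y - 5) + 5/2| = 3|y + 1| / (6·|y − 5|).
Restrict δ ≤ 3. Then |y + 1| < 3 gives |y − 5| = |(y + 1) + (-6)| ≥ 6 − 3 = 3.
Hence |(-3y + 12)/(y - 5) + 5/2| < 3|y + 1|/(6·3) = (1/6)|y + 1|, which is < ϵ once |y + 1| < 6ϵ.
Take δ = min(3, 6ϵ). Then 0 < |y + 1| < δ forces both bounds, so |(-3y + 12)/(y - 5) + 5/2| < ϵ.

δ = min(3, 6ϵ)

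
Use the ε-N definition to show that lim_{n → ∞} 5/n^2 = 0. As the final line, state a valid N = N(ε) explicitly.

Let ε > 0 be given. For n ≥ 1, |5/n^2 − 0| = 5/n^2.
5/n^2 < ε ⇔ n^2 > 5/ε ⇔ n > (5/ε)^{1/2}.
Take N = (5/ε)^{1/2}. Then n > N implies 5/n^2 < ε.

N = (5/ε)^{1/2}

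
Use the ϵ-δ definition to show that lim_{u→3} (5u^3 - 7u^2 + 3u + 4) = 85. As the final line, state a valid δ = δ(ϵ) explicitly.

Fix ϵ > 0. We want δ > 0 such that 0 < |u − 3| < δ implies |(5u^3 - 7u^2 + 3u + 4) − 85| < ϵ.
(5u^3 - 7u^2 + 3u + 4) − 85 = 5u^3 - 7u^2 + 3u - 81 = (u − 3)(5u^2 + 8u + 27).
So |(5u^3 - 7u^2 + 3u + 4) − 85| = |u − 3|·|5u^2 + 8u + 27|.
Require δ ≤ 2. Then |u − 3| < 2 gives |u| < 5, and by the triangle inequality |5u^2 + 8u + 27| ≤ 5·5^2 + 8·5 + 27 = 192.
Hence |(5u^3 - 7u^2 + 3u + 4) − 85| ≤ 192|u − 3| < ϵ provided |u − 3| < ϵ/192.
Choosing δ = min(2, ϵ/192) ensures both conditions, hence |(5u^3 - 7u^2 + 3u + 4) − 85| < ϵ.

δ = min(2, ϵ/192)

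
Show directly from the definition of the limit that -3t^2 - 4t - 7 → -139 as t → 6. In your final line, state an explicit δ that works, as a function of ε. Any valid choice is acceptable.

δ = min(1, ε/43)

Let ε > 0. We want δ > 0 such that 0 < |t − 6| < δ implies |(-3t^2 - 4t - 7) + 139| < ε.
(-3t^2 - 4t - 7) + 139 = -3t^2 - 4t + 132 = (t − 6)(-3t - 22).
So |(-3t^2 - 4t - 7) + 139| = |t − 6|·|-3t - 22|.
Assume first that |t − 6| < 1, so |t| < 7. Then |-3t - 22| ≤ 3·7 + 22 = 43.
Hence |(-3t^2 - 4t - 7) + 139| ≤ 43|t − 6| < ε provided |t − 6| < ε/43.
Take δ = min(1, ε/43). Then 0 < |t − 6| < δ gives both |t − 6| < 1 and |t − 6| < ε/43, so |(-3t^2 - 4t - 7) + 139| < ε.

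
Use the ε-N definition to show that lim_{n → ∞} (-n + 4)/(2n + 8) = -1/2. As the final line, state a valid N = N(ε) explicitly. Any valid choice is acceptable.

N = 4/ε

Let ε > 0 be given. For n ≥ 1, |(-n + 4)/(2n + 8) + 1/2| = |16|/(2(2n + 8)) = 16/(2(2n + 8)).
Since 2n + 8 ≥ 2n for n ≥ 1, this is ≤ 16/(2·2n) = 4/n.
So |(-n + 4)/(2n + 8) + 1/2| < ε whenever n > 4/ε.
Take N = 4/ε. If n > N then |(-n + 4)/(2n + 8) + 1/2| ≤ 4/n < ε.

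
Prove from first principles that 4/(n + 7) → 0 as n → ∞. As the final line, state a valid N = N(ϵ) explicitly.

N = 4/ϵ

Suppose ϵ > 0. For n ≥ 1, |4/(n + 7) − 0| = 4/(n + 7) ≤ 4/n.
We need 4/n < ϵ, i.e. n > 4/ϵ.
Take N = 4/ϵ. If n > N then |4/(n + 7)| ≤ 4/n < ϵ.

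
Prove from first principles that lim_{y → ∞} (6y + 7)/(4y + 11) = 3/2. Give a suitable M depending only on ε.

Fix ε > 0. We seek M > 0 such that y > M implies |(6y + 7)/(4y + 11) − (3/2)| < ε.
(6y + 7)/(4y + 11) − (3/2) = (4(6y + 7) − 6(4y + 11)) / (4(4y + 11)) = -38/(4(4y + 11)).
For y > 0 we have 4y + 11 > 4y, so |(6y + 7)/(4y + 11) − (3/2)| = 38/(4(4y + 11)) < 38/(4·4y) = (19/8)/y.
Thus |(6y + 7)/(4y + 11) − (3/2)| < ε whenever y > (19/8)/ε.
Take M = (19/8)/ε. If y > M then |(6y + 7)/(4y + 11) − (3/2)| < (19/8)/y < ε.

M = (19/8)/ε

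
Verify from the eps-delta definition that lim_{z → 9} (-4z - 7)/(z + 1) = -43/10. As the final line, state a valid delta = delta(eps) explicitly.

delta = min(5, (50/3)eps)

Fix eps > 0. We want delta > 0 with 0 < |z − 9| < delta ⇒ |(-4z - 7)/(z + 1) + 43/10| < eps.
Combining over a common denominator, (-4z - 7)/(z + 1) + 43/10 = [(-4z - 7)·10 − (-43)·(z + 1)] / [10·(z + 1)] = 3(z − 9) / (10(z + 1)).
So |(-4z - 7)/(z + 1) + 43/10| = 3|z − 9| / (10·|z + 1|).
Require delta ≤ 5, so |z + 1| ≥ |10| − |z − 9| > 10 − 5 = 5.
Hence |(-4z - 7)/(z + 1) + 43/10| < 3|z − 9|/(10·5) = (3/50)|z − 9|, which is < eps once |z − 9| < (50/3)eps.
Take delta = min(5, (50/3)eps). Then 0 < |z − 9| < delta forces both bounds, so |(-4z - 7)/(z + 1) + 43/10| < eps.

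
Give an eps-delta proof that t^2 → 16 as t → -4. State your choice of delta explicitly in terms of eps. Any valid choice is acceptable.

Fix eps > 0. We seek delta > 0 with 0 < |t + 4| < delta ⇒ |t^2 − 16| < eps.
Factor: t^2 − 16 = (t + 4)(t - 4), so |t^2 − 16| = |t + 4|·|t - 4|.
Impose delta ≤ 2 so that |t| < 6; then |t - 4| ≤ 10.
Hence |t^2 − 16| ≤ 10|t + 4|, which is < eps once |t + 4| < eps/10.
Take delta = min(2, eps/10). If 0 < |t + 4| < delta then both bounds hold and |t^2 − 16| ≤ 10|t + 4| < 10·(eps/10) = eps.

delta = min(2, eps/10)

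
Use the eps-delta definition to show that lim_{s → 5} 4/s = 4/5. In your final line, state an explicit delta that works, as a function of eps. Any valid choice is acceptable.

delta = min(5/2, (25/8)eps)

Suppose eps > 0. We seek delta > 0 such that 0 < |s − 5| < delta implies |4/s − (4/5)| < eps.
|4/s − (4/5)| = 4·|5 − s|/(5·|s|) = 4|s − 5|/(5|s|).
Restrict delta ≤ 5/2. Then |s − 5| < 5/2 gives |s| > 5/2, so 5|s| > 25/2.
Then |4/s − (4/5)| < 4|s − 5|/(25/2), which is < eps when |s − 5| < (25/8)eps.
Take delta = min(5/2, (25/8)eps). Then 0 < |s − 5| < delta gives both |s − 5| < 5/2 and |s − 5| < (25/8)eps, so |4/s − (4/5)| < eps.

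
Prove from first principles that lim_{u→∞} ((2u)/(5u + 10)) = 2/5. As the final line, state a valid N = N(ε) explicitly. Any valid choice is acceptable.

Let ε > 0 be given. We seek N > 0 such that u > N implies |(2u)/(5u + 10) − (2/5)| < ε.
(2u)/(5u + 10) − (2/5) = (5(2u) − 2(5u + 10)) / (5(5u + 10)) = -20/(5(5u + 10)).
For u > 0 we have 5u + 10 > 5u, so |(2u)/(5u + 10) − (2/5)| = 20/(5(5u + 10)) < 20/(5·5u) = (4/5)/u.
Thus |(2u)/(5u + 10) − (2/5)| < ε whenever u > (4/5)/ε.
Take N = (4/5)/ε. If u > N then |(2u)/(5u + 10) − (2/5)| < (4/5)/u < ε.

N = (4/5)/ε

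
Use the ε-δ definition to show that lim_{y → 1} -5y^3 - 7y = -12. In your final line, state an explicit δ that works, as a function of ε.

δ = min(2, ε/72)

Let ε > 0. We want δ > 0 such that 0 < |y − 1| < δ implies |(-5y^3 - 7y) + 12| < ε.
(-5y^3 - 7y) + 12 = -5y^3 - 7y + 12 = (y − 1)(-5y^2 - 5y - 12).
So |(-5y^3 - 7y) + 12| = |y − 1|·|-5y^2 - 5y - 12|.
Require δ ≤ 2. Then |y − 1| < 2 gives |y| < 3, and by the triangle inequality |-5y^2 - 5y - 12| ≤ 5·3^2 + 5·3 + 12 = 72.
Hence |(-5y^3 - 7y) + 12| ≤ 72|y − 1| < ε provided |y − 1| < ε/72.
Take δ = min(2, ε/72). Then 0 < |y − 1| < δ gives both |y − 1| < 2 and |y − 1| < ε/72, so |(-5y^3 - 7y) + 12| < ε.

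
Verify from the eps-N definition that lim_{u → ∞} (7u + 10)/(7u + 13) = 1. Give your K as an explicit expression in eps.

Let eps > 0. We seek K > 0 such that u > K implies |(7u + 10)/(7u + 13) − 1| < eps.
(7u + 10)/(7u + 13) − 1 = (7(7u + 10) − 7(7u + 13)) / (7(7u + 13)) = -21/(7(7u + 13)).
For u > 0 we have 7u + 13 > 7u, so |(7u + 10)/(7u + 13) − 1| = 21/(7(7u + 13)) < 21/(7·7u) = (3/7)/u.
Thus |(7u + 10)/(7u + 13) − 1| < eps whenever u > (3/7)/eps.
Take K = (3/7)/eps. If u > K then |(7u + 10)/(7u + 13) − 1| < (3/7)/u < eps.

K = (3/7)/eps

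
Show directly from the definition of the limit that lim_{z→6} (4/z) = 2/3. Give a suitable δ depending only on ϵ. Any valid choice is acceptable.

Let ϵ > 0 be given. We seek δ > 0 such that 0 < |z − 6| < δ implies |4/z − (2/3)| < ϵ.
|4/z − (2/3)| = 4·|6 − z|/(6·|z|) = 4|z − 6|/(6|z|).
Require δ ≤ 3 so that |z| > 6 − 3 = 3, hence 6|z| > 18.
Then |4/z − (2/3)| < 4|z − 6|/18, which is < ϵ when |z − 6| < (9/2)ϵ.
Take δ = min(3, (9/2)ϵ). Then 0 < |z − 6| < δ gives both |z − 6| < 3 and |z − 6| < (9/2)ϵ, so |4/z − (2/3)| < ϵ.

δ = min(3, (9/2)ϵ)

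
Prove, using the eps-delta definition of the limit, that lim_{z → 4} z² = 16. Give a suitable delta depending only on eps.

Let eps > 0 be given. We seek delta > 0 with 0 < |z − 4| < delta ⇒ |z² − 16| < eps.
Factor: z² − 16 = (z − 4)(z + 4), so |z² − 16| = |z − 4|·|z + 4|.
Restrict delta ≤ 1. Then |z − 4| < 1 gives |z| < 5, so by the triangle inequality |z + 4| ≤ 5 + 4 = 9.
Hence |z² − 16| ≤ 9|z − 4|, which is < eps once |z − 4| < eps/9.
Take delta = min(1, eps/9). If 0 < |z − 4| < delta then both bounds hold and |z² − 16| ≤ 9|z − 4| < 9·(eps/9) = eps.

delta = min(1, eps/9)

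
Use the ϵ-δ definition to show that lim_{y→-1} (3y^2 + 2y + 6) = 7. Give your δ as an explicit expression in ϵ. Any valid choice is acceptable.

Let ϵ > 0. We want δ > 0 such that 0 < |y + 1| < δ implies |(3y^2 + 2y + 6) − 7| < ϵ.
(3y^2 + 2y + 6) − 7 = 3y^2 + 2y - 1 = (y + 1)(3y - 1).
So |(3y^2 + 2y + 6) − 7| = |y + 1|·|3y - 1|.
Require δ ≤ 2. Then |y + 1| < 2 gives |y| < 3, and by the triangle inequality |3y - 1| ≤ 3·3 + 1 = 10.
Hence |(3y^2 + 2y + 6) − 7| ≤ 10|y + 1| < ϵ provided |y + 1| < ϵ/10.
Take δ = min(2, ϵ/10). Then 0 < |y + 1| < δ gives both |y + 1| < 2 and |y + 1| < ϵ/10, so |(3y^2 + 2y + 6) − 7| < ϵ.

δ = min(2, ϵ/10)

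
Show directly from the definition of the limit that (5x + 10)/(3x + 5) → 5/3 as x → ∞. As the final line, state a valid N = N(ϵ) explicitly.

Let ϵ > 0. We seek N > 0 such that x > N implies |(5x + 10)/(3x + 5) − (5/3)| < ϵ.
(5x + 10)/(3x + 5) − (5/3) = (3(5x + 10) − 5(3x + 5)) / (3(3x + 5)) = 5/(3(3x + 5)).
For x > 0 we have 3x + 5 > 3x, so |(5x + 10)/(3x + 5) − (5/3)| = 5/(3(3x + 5)) < 5/(3·3x) = (5/9)/x.
Thus |(5x + 10)/(3x + 5) − (5/3)| < ϵ whenever x > (5/9)/ϵ.
Take N = (5/9)/ϵ. If x > N then |(5x + 10)/(3x + 5) − (5/3)| < (5/9)/x < ϵ.

N = (5/9)/ϵ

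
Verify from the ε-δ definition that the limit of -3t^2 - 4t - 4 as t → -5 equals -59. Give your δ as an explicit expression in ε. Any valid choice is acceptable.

Let ε > 0. We want δ > 0 such that 0 < |t + 5| < δ implies |(-3t^2 - 4t - 4) + 59| < ε.
(-3t^2 - 4t - 4) + 59 = -3t^2 - 4t + 55 = (t + 5)(-3t + 11).
So |(-3t^2 - 4t - 4) + 59| = |t + 5|·|-3t + 11|.
Assume first that |t + 5| < 2, so |t| < 7. Then |-3t + 11| ≤ 3·7 + 11 = 32.
Hence |(-3t^2 - 4t - 4) + 59| ≤ 32|t + 5| < ε provided |t + 5| < ε/32.
Take δ = min(2, ε/32). Then 0 < |t + 5| < δ gives both |t + 5| < 2 and |t + 5| < ε/32, so |(-3t^2 - 4t - 4) + 59| < ε.

δ = min(2, ε/32)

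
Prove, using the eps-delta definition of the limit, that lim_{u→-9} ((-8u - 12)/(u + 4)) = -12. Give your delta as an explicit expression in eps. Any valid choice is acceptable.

Suppose eps > 0. We want delta > 0 with 0 < |u + 9| < delta ⇒ |(-8u - 12)/(u + 4) + 12| < eps.
Combining over a common denominator, (-8u - 12)/(u + 4) + 12 = [(-8u - 12)·(-5) − 60·(u + 4)] / [(-5)·(u + 4)] = -20(u + 9) / ((-5)(u + 4)).
So |(-8u - 12)/(u + 4) + 12| = 20|u + 9| / (5·|u + 4|).
Require delta ≤ 5/2, so |u + 4| ≥ |-5| − |u + 9| > 5 − 5/2 = 5/2.
Hence |(-8u - 12)/(u + 4) + 12| < 20|u + 9|/(5·(5/2)) = (8/5)|u + 9|, which is < eps once |u + 9| < (5/8)eps.
Take delta = min(5/2, (5/8)eps). Then 0 < |u + 9| < delta forces both bounds, so |(-8u - 12)/(u + 4) + 12| < eps.

delta = min(5/2, (5/8)eps)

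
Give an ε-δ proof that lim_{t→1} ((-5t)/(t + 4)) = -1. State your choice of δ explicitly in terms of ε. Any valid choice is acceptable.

Let ε > 0 be given. We want δ > 0 with 0 < |t − 1| < δ ⇒ |(-5t)/(t + 4) + 1| < ε.
Combining over a common denominator, (-5t)/(t + 4) + 1 = [(-5t)·5 − (-5)·(t + 4)] / [5·(t + 4)] = -20(t − 1) / (5(t + 4)).
So |(-5t)/(t + 4) + 1| = 20|t − 1| / (5·|t + 4|).
Restrict δ ≤ 5/2. Then |t − 1| < 5/2 gives |t + 4| = |(t − 1) + 5| ≥ 5 − 5/2 = 5/2.
Hence |(-5t)/(t + 4) + 1| < 20|t − 1|/(5·(5/2)) = (8/5)|t − 1|, which is < ε once |t − 1| < (5/8)ε.
Take δ = min(5/2, (5/8)ε). Then 0 < |t − 1| < δ forces both bounds, so |(-5t)/(t + 4) + 1| < ε.

δ = min(5/2, (5/8)ε)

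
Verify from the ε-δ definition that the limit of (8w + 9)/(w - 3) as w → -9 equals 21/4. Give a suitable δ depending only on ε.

Suppose ε > 0. We want δ > 0 with 0 < |w + 9| < δ ⇒ |(8w + 9)/(w - 3) − (21/4)| < ε.
Combining over a common denominator, (8w + 9)/(w - 3) − (21/4) = [(8w + 9)·(-12) − (-63)·(w - 3)] / [(-12)·(w - 3)] = -33(w + 9) / ((-12)(w - 3)).
So |(8w + 9)/(w - 3) − (21/4)| = 33|w + 9| / (12·|w − 3|).
Restrict δ ≤ 6. Then |w + 9| < 6 gives |w − 3| = |(w + 9) + (-12)| ≥ 12 − 6 = 6.
Hence |(8w + 9)/(w - 3) − (21/4)| < 33|w + 9|/(12·6) = (11/24)|w + 9|, which is < ε once |w + 9| < (24/11)ε.
Take δ = min(6, (24/11)ε). Then 0 < |w + 9| < δ forces both bounds, so |(8w + 9)/(w - 3) − (21/4)| < ε.

δ = min(6, (24/11)ε)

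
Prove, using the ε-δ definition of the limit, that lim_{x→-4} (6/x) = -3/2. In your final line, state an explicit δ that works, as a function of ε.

Suppose ε > 0. We seek δ > 0 such that 0 < |x + 4| < δ implies |6/x + 3/2| < ε.
|6/x + 3/2| = 6·|-4 − x|/(4·|x|) = 6|x + 4|/(4|x|).
Require δ ≤ 2 so that |x| > 4 − 2 = 2, hence 4|x| > 8.
Then |6/x + 3/2| < 6|x + 4|/8, which is < ε when |x + 4| < (4/3)ε.
Take δ = min(2, (4/3)ε). Then 0 < |x + 4| < δ gives both |x + 4| < 2 and |x + 4| < (4/3)ε, so |6/x + 3/2| < ε.

δ = min(2, (4/3)ε)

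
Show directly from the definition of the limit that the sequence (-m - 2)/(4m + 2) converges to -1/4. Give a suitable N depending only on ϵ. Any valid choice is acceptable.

N = (3/8)/ϵ

Suppose ϵ > 0. For m ≥ 1, |(-m - 2)/(4m + 2) + 1/4| = |-6|/(4(4m + 2)) = 6/(4(4m + 2)).
Since 4m + 2 ≥ 4m for m ≥ 1, this is ≤ 6/(4·4m) = (3/8)/m.
So |(-m - 2)/(4m + 2) + 1/4| < ϵ whenever m > (3/8)/ϵ.
Take N = (3/8)/ϵ. If m > N then |(-m - 2)/(4m + 2) + 1/4| ≤ (3/8)/m < ϵ.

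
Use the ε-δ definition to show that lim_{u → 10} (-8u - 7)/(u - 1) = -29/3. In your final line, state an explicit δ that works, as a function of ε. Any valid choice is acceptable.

Let ε > 0. We want δ > 0 with 0 < |u − 10| < δ ⇒ |(-8u - 7)/(u - 1) + 29/3| < ε.
Combining over a common denominator, (-8u - 7)/(u - 1) + 29/3 = [(-8u - 7)·9 − (-87)·(u - 1)] / [9·(u - 1)] = 15(u − 10) / (9(u - 1)).
So |(-8u - 7)/(u - 1) + 29/3| = 15|u − 10| / (9·|u − 1|).
Restrict δ ≤ 9/2. Then |u − 10| < 9/2 gives |u − 1| = |(u − 10) + 9| ≥ 9 − 9/2 = 9/2.
Hence |(-8u - 7)/(u - 1) + 29/3| < 15|u − 10|/(9·(9/2)) = (10/27)|u − 10|, which is < ε once |u − 10| < (27/10)ε.
Take δ = min(9/2, (27/10)ε). Then 0 < |u − 10| < δ forces both bounds, so |(-8u - 7)/(u - 1) + 29/3| < ε.

δ = min(9/2, (27/10)ε)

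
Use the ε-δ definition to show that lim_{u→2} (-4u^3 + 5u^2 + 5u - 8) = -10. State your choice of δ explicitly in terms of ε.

Suppose ε > 0. We want δ > 0 such that 0 < |u − 2| < δ implies |(-4u^3 + 5u^2 + 5u - 8) + 10| < ε.
(-4u^3 + 5u^2 + 5u - 8) + 10 = -4u^3 + 5u^2 + 5u + 2 = (u − 2)(-4u^2 - 3u - 1).
So |(-4u^3 + 5u^2 + 5u - 8) + 10| = |u − 2|·|-4u^2 - 3u - 1|.
Assume first that |u − 2| < 1, so |u| < 3. Then |-4u^2 - 3u - 1| ≤ 4·3^2 + 3·3 + 1 = 46.
Hence |(-4u^3 + 5u^2 + 5u - 8) + 10| ≤ 46|u − 2| < ε provided |u − 2| < ε/46.
Choosing δ = min(1, ε/46) ensures both conditions, hence |(-4u^3 + 5u^2 + 5u - 8) + 10| < ε.

δ = min(1, ε/46)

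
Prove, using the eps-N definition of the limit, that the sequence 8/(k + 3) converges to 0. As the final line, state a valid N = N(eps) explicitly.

N = 8/eps

Fix eps > 0. For k ≥ 1, |8/(k + 3) − 0| = 8/(k + 3) ≤ 8/k.
We need 8/k < eps, i.e. k > 8/eps.
Take N = 8/eps. If k > N then |8/(k + 3)| ≤ 8/k < eps.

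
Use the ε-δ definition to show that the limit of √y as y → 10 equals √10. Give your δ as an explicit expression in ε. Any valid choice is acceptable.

Let ε > 0. We want δ > 0 such that 0 < |y − 10| < δ implies |√y − √10| < ε.
Rationalise: √y − √10 = (y − 10)/(√y + √10), so |√y − √10| = |y − 10|/(√y + √10).
Restrict δ ≤ 10 so that |y − 10| < 10 forces y > 0, and then √y + √10 > √10.
Hence |√y − √10| < |y − 10|/√10, which is < ε once |y − 10| < √10·ε.
Take δ = min(10, √10·ε). If 0 < |y − 10| < δ then y > 0 and |√y − √10| < |y − 10|/√10 < ε.

δ = min(10, √10·ε)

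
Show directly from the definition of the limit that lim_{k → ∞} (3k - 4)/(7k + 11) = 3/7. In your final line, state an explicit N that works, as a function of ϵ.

Let ϵ > 0. For k ≥ 1, |(3k - 4)/(7k + 11) − (3/7)| = |-61|/(7(7k + 11)) = 61/(7(7k + 11)).
Since 7k + 11 ≥ 7k for k ≥ 1, this is ≤ 61/(7·7k) = (61/49)/k.
So |(3k - 4)/(7k + 11) − (3/7)| < ϵ whenever k > (61/49)/ϵ.
Take N = (61/49)/ϵ. If k > N then |(3k - 4)/(7k + 11) − (3/7)| ≤ (61/49)/k < ϵ.

N = (61/49)/ϵ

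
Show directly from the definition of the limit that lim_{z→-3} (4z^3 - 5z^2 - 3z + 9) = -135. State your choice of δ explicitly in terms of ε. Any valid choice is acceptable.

Fix ε > 0. We want δ > 0 such that 0 < |z + 3| < δ implies |(4z^3 - 5z^2 - 3z + 9) + 135| < ε.
(4z^3 - 5z^2 - 3z + 9) + 135 = 4z^3 - 5z^2 - 3z + 144 = (z + 3)(4z^2 - 17z + 48).
So |(4z^3 - 5z^2 - 3z + 9) + 135| = |z + 3|·|4z^2 - 17z + 48|.
Require δ ≤ 1. Then |z + 3| < 1 gives |z| < 4, and by the triangle inequality |4z^2 - 17z + 48| ≤ 4·4^2 + 17·4 + 48 = 180.
Hence |(4z^3 - 5z^2 - 3z + 9) + 135| ≤ 180|z + 3| < ε provided |z + 3| < ε/180.
Take δ = min(1, ε/180). Then 0 < |z + 3| < δ gives both |z + 3| < 1 and |z + 3| < ε/180, so |(4z^3 - 5z^2 - 3z + 9) + 135| < ε.

δ = min(1, ε/180)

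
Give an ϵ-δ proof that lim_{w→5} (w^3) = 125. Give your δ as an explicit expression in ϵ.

Let ϵ > 0. We seek δ > 0 with 0 < |w − 5| < δ ⇒ |w^3 − 125| < ϵ.
Factor: w^3 − 125 = (w − 5)(w^2 + 5w + 25), so |w^3 − 125| = |w − 5|·|w^2 + 5w + 25|.
Restrict δ ≤ 1. Then |w − 5| < 1 gives |w| < 6, so by the triangle inequality |w^2 + 5w + 25| ≤ 6^2 + 5·6 + 25 = 91.
Hence |w^3 − 125| ≤ 91|w − 5|, which is < ϵ once |w − 5| < ϵ/91.
Take δ = min(1, ϵ/91). If 0 < |w − 5| < δ then both bounds hold and |w^3 − 125| ≤ 91|w − 5| < 91·(ϵ/91) = ϵ.

δ = min(1, ϵ/91)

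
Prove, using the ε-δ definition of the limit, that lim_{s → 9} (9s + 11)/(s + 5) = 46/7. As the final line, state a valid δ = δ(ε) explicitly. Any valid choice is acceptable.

Suppose ε > 0. We want δ > 0 with 0 < |s − 9| < δ ⇒ |(9s + 11)/(s + 5) − (46/7)| < ε.
Combining over a common denominator, (9s + 11)/(s + 5) − (46/7) = [(9s + 11)·14 − 92·(s + 5)] / [14·(s + 5)] = 34(s − 9) / (14(s + 5)).
So |(9s + 11)/(s + 5) − (46/7)| = 34|s − 9| / (14·|s + 5|).
Require δ ≤ 7, so |s + 5| ≥ |14| − |s − 9| > 14 − 7 = 7.
Hence |(9s + 11)/(s + 5) − (46/7)| < 34|s − 9|/(14·7) = (17/49)|s − 9|, which is < ε once |s − 9| < (49/17)ε.
Take δ = min(7, (49/17)ε). Then 0 < |s − 9| < δ forces both bounds, so |(9s + 11)/(s + 5) − (46/7)| < ε.

δ = min(7, (49/17)ε)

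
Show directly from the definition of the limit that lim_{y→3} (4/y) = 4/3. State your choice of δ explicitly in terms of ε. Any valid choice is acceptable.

δ = min(3/2, (9/8)ε)

Let ε > 0 be given. We seek δ > 0 such that 0 < |y − 3| < δ implies |4/y − (4/3)| < ε.
|4/y − (4/3)| = 4·|3 − y|/(3·|y|) = 4|y − 3|/(3|y|).
Require δ ≤ 3/2 so that |y| > 3 − 3/2 = 3/2, hence 3|y| > 9/2.
Then |4/y − (4/3)| < 4|y − 3|/(9/2), which is < ε when |y − 3| < (9/8)ε.
Take δ = min(3/2, (9/8)ε). Then 0 < |y − 3| < δ gives both |y − 3| < 3/2 and |y − 3| < (9/8)ε, so |4/y − (4/3)| < ε.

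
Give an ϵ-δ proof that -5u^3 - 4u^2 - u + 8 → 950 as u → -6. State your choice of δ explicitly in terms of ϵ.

δ = min(2, ϵ/685)

Let ϵ > 0. We want δ > 0 such that 0 < |u + 6| < δ implies |(-5u^3 - 4u^2 - u + 8) − 950| < ϵ.
(-5u^3 - 4u^2 - u + 8) − 950 = -5u^3 - 4u^2 - u - 942 = (u + 6)(-5u^2 + 26u - 157).
So |(-5u^3 - 4u^2 - u + 8) − 950| = |u + 6|·|-5u^2 + 26u - 157|.
Require δ ≤ 2. Then |u + 6| < 2 gives |u| < 8, and by the triangle inequality |-5u^2 + 26u - 157| ≤ 5·8^2 + 26·8 + 157 = 685.
Hence |(-5u^3 - 4u^2 - u + 8) − 950| ≤ 685|u + 6| < ϵ provided |u + 6| < ϵ/685.
Take δ = min(2, ϵ/685). Then 0 < |u + 6| < δ gives both |u + 6| < 2 and |u + 6| < ϵ/685, so |(-5u^3 - 4u^2 - u + 8) − 950| < ϵ.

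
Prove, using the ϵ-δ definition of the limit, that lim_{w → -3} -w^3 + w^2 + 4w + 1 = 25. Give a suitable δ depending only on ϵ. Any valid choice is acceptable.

Let ϵ > 0. We want δ > 0 such that 0 < |w + 3| < δ implies |(-w^3 + w^2 + 4w + 1) − 25| < ϵ.
(-w^3 + w^2 + 4w + 1) − 25 = -w^3 + w^2 + 4w - 24 = (w + 3)(-w^2 + 4w - 8).
So |(-w^3 + w^2 + 4w + 1) − 25| = |w + 3|·|-w^2 + 4w - 8|.
Assume first that |w + 3| < 2, so |w| < 5. Then |-w^2 + 4w - 8| ≤ 5^2 + 4·5 + 8 = 53.
Hence |(-w^3 + w^2 + 4w + 1) − 25| ≤ 53|w + 3| < ϵ provided |w + 3| < ϵ/53.
Take δ = min(2, ϵ/53). Then 0 < |w + 3| < δ gives both |w + 3| < 2 and |w + 3| < ϵ/53, so |(-w^3 + w^2 + 4w + 1) − 25| < ϵ.

δ = min(2, ϵ/53)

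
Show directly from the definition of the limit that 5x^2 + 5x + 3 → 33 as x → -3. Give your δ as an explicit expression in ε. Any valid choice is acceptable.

Suppose ε > 0. We want δ > 0 such that 0 < |x + 3| < δ implies |(5x^2 + 5x + 3) − 33| < ε.
(5x^2 + 5x + 3) − 33 = 5x^2 + 5x - 30 = (x + 3)(5x - 10).
So |(5x^2 + 5x + 3) − 33| = |x + 3|·|5x - 10|.
Require δ ≤ 1. Then |x + 3| < 1 gives |x| < 4, and by the triangle inequality |5x - 10| ≤ 5·4 + 10 = 30.
Hence |(5x^2 + 5x + 3) − 33| ≤ 30|x + 3| < ε provided |x + 3| < ε/30.
Take δ = min(1, ε/30). Then 0 < |x + 3| < δ gives both |x + 3| < 1 and |x + 3| < ε/30, so |(5x^2 + 5x + 3) − 33| < ε.

δ = min(1, ε/30)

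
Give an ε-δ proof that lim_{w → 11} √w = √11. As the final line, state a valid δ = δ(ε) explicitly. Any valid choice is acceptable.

δ = min(11, √11·ε)

Suppose ε > 0. We want δ > 0 such that 0 < |w − 11| < δ implies |√w − √11| < ε.
Multiplying by the conjugate, |√w − √11| = |w − 11|/(√w + √11).
Restrict δ ≤ 11 so that |w − 11| < 11 forces w > 0, and then √w + √11 > √11.
Hence |√w − √11| < |w − 11|/√11, which is < ε once |w − 11| < √11·ε.
Take δ = min(11, √11·ε). If 0 < |w − 11| < δ then w > 0 and |√w − √11| < |w − 11|/√11 < ε.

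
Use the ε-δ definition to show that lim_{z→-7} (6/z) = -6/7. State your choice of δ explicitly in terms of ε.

Let ε > 0. We seek δ > 0 such that 0 < |z + 7| < δ implies |6/z + 6/7| < ε.
|6/z + 6/7| = 6·|-7 − z|/(7·|z|) = 6|z + 7|/(7|z|).
Restrict δ ≤ 7/2. Then |z + 7| < 7/2 gives |z| > 7/2, so 7|z| > 49/2.
Then |6/z + 6/7| < 6|z + 7|/(49/2), which is < ε when |z + 7| < (49/12)ε.
Take δ = min(7/2, (49/12)ε). Then 0 < |z + 7| < δ gives both |z + 7| < 7/2 and |z + 7| < (49/12)ε, so |6/z + 6/7| < ε.

δ = min(7/2, (49/12)ε)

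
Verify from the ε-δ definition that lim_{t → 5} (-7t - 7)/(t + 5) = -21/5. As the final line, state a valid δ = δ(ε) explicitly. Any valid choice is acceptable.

Let ε > 0. We want δ > 0 with 0 < |t − 5| < δ ⇒ |(-7t - 7)/(t + 5) + 21/5| < ε.
Combining over a common denominator, (-7t - 7)/(t + 5) + 21/5 = [(-7t - 7)·10 − (-42)·(t + 5)] / [10·(t + 5)] = -28(t − 5) / (10(t + 5)).
So |(-7t - 7)/(t + 5) + 21/5| = 28|t − 5| / (10·|t + 5|).
Restrict δ ≤ 5. Then |t − 5| < 5 gives |t + 5| = |(t − 5) + 10| ≥ 10 − 5 = 5.
Hence |(-7t - 7)/(t + 5) + 21/5| < 28|t − 5|/(10·5) = (14/25)|t − 5|, which is < ε once |t − 5| < (25/14)ε.
Take δ = min(5, (25/14)ε). Then 0 < |t − 5| < δ forces both bounds, so |(-7t - 7)/(t + 5) + 21/5| < ε.

δ = min(5, (25/14)ε)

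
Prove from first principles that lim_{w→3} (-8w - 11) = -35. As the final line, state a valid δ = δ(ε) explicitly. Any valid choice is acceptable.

δ = ε/8

Fix ε > 0. We need δ > 0 so that 0 < |w − 3| < δ implies |(-8w - 11) + 35| < ε.
Since (-8w - 11) + 35 = -8(w − 3), we have |(-8w - 11) + 35| = 8|w − 3|.
Thus it suffices that |w − 3| < ε/8.
Choosing δ = ε/8 gives |(-8w - 11) + 35| = 8|w − 3| < ε whenever |w − 3| < δ.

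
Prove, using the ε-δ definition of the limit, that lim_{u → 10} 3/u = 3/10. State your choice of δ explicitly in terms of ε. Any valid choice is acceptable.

Let ε > 0. We seek δ > 0 such that 0 < |u − 10| < δ implies |3/u − (3/10)| < ε.
|3/u − (3/10)| = 3·|10 − u|/(10·|u|) = 3|u − 10|/(10|u|).
Restrict δ ≤ 5. Then |u − 10| < 5 gives |u| > 5, so 10|u| > 50.
Then |3/u − (3/10)| < 3|u − 10|/50, which is < ε when |u − 10| < (50/3)ε.
Take δ = min(5, (50/3)ε). Then 0 < |u − 10| < δ gives both |u − 10| < 5 and |u − 10| < (50/3)ε, so |3/u − (3/10)| < ε.

δ = min(5, (50/3)ε)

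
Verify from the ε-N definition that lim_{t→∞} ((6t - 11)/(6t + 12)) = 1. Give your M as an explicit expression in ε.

Fix ε > 0. We seek M > 0 such that t > M implies |(6t - 11)/(6t + 12) − 1| < ε.
(6t - 11)/(6t + 12) − 1 = (6(6t - 11) − 6(6t + 12)) / (6(6t + 12)) = -138/(6(6t + 12)).
For t > 0 we have 6t + 12 > 6t, so |(6t - 11)/(6t + 12) − 1| = 138/(6(6t + 12)) < 138/(6·6t) = (23/6)/t.
Thus |(6t - 11)/(6t + 12) − 1| < ε whenever t > (23/6)/ε.
Take M = (23/6)/ε. If t > M then |(6t - 11)/(6t + 12) − 1| < (23/6)/t < ε.

M = (23/6)/ε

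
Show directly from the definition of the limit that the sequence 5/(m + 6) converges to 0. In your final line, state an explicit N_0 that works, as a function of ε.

N_0 = 5/ε

Let ε > 0 be given. For m ≥ 1, |5/(m + 6) − 0| = 5/(m + 6) ≤ 5/m.
We need 5/m < ε, i.e. m > 5/ε.
Take N_0 = 5/ε. If m > N_0 then |5/(m + 6)| ≤ 5/m < ε.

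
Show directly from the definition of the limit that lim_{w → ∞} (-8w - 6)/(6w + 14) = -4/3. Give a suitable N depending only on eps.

Fix eps > 0. We seek N > 0 such that w > N implies |(-8w - 6)/(6w + 14) + 4/3| < eps.
(-8w - 6)/(6w + 14) + 4/3 = (6(-8w - 6) − (-8)(6w + 14)) / (6(6w + 14)) = 76/(6(6w + 14)).
For w > 0 we have 6w + 14 > 6w, so |(-8w - 6)/(6w + 14) + 4/3| = 76/(6(6w + 14)) < 76/(6·6w) = (19/9)/w.
Thus |(-8w - 6)/(6w + 14) + 4/3| < eps whenever w > (19/9)/eps.
Take N = (19/9)/eps. If w > N then |(-8w - 6)/(6w + 14) + 4/3| < (19/9)/w < eps.

N = (19/9)/eps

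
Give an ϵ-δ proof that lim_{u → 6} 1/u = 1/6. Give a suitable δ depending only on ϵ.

δ = min(3, 18ϵ)

Fix ϵ > 0. We seek δ > 0 such that 0 < |u − 6| < δ implies |1/u − (1/6)| < ϵ.
|1/u − (1/6)| = |6 − u|/(6·|u|) = |u − 6|/(6|u|).
Require δ ≤ 3 so that |u| > 6 − 3 = 3, hence 6|u| > 18.
Then |1/u − (1/6)| < |u − 6|/18, which is < ϵ when |u − 6| < 18ϵ.
Take δ = min(3, 18ϵ). Then 0 < |u − 6| < δ gives both |u − 6| < 3 and |u − 6| < 18ϵ, so |1/u − (1/6)| < ϵ.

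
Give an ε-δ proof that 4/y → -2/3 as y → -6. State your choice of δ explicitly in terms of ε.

δ = min(3, (9/2)ε)

Fix ε > 0. We seek δ > 0 such that 0 < |y + 6| < δ implies |4/y + 2/3| < ε.
|4/y + 2/3| = 4·|-6 − y|/(6·|y|) = 4|y + 6|/(6|y|).
Restrict δ ≤ 3. Then |y + 6| < 3 gives |y| > 3, so 6|y| > 18.
Then |4/y + 2/3| < 4|y + 6|/18, which is < ε when |y + 6| < (9/2)ε.
Take δ = min(3, (9/2)ε). Then 0 < |y + 6| < δ gives both |y + 6| < 3 and |y + 6| < (9/2)ε, so |4/y + 2/3| < ε.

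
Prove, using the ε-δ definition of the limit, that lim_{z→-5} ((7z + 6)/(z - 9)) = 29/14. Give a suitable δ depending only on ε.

δ = min(7, (98/69)ε)

Let ε > 0 be given. We want δ > 0 with 0 < |z + 5| < δ ⇒ |(7z + 6)/(z - 9) − (29/14)| < ε.
Combining over a common denominator, (7z + 6)/(z - 9) − (29/14) = [(7z + 6)·(-14) − (-29)·(z - 9)] / [(-14)·(z - 9)] = -69(z + 5) / ((-14)(z - 9)).
So |(7z + 6)/(z - 9) − (29/14)| = 69|z + 5| / (14·|z − 9|).
Require δ ≤ 7, so |z − 9| ≥ |-14| − |z + 5| > 14 − 7 = 7.
Hence |(7z + 6)/(z - 9) − (29/14)| < 69|z + 5|/(14·7) = (69/98)|z + 5|, which is < ε once |z + 5| < (98/69)ε.
Take δ = min(7, (98/69)ε). Then 0 < |z + 5| < δ forces both bounds, so |(7z + 6)/(z - 9) − (29/14)| < ε.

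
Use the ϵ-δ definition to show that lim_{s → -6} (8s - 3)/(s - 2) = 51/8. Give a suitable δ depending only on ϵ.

Let ϵ > 0. We want δ > 0 with 0 < |s + 6| < δ ⇒ |(8s - 3)/(s - 2) − (51/8)| < ϵ.
Combining over a common denominator, (8s - 3)/(s - 2) − (51/8) = [(8s - 3)·(-8) − (-51)·(s - 2)] / [(-8)·(s - 2)] = -13(s + 6) / ((-8)(s - 2)).
So |(8s - 3)/(s - 2) − (51/8)| = 13|s + 6| / (8·|s − 2|).
Restrict δ ≤ 4. Then |s + 6| < 4 gives |s − 2| = |(s + 6) + (-8)| ≥ 8 − 4 = 4.
Hence |(8s - 3)/(s - 2) − (51/8)| < 13|s + 6|/(8·4) = (13/32)|s + 6|, which is < ϵ once |s + 6| < (32/13)ϵ.
Take δ = min(4, (32/13)ϵ). Then 0 < |s + 6| < δ forces both bounds, so |(8s - 3)/(s - 2) − (51/8)| < ϵ.

δ = min(4, (32/13)ϵ)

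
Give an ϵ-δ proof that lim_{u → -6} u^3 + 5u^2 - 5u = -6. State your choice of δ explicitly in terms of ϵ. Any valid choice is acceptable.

δ = min(2, ϵ/73)

Let ϵ > 0 be given. We want δ > 0 such that 0 < |u + 6| < δ implies |(u^3 + 5u^2 - 5u) + 6| < ϵ.
(u^3 + 5u^2 - 5u) + 6 = u^3 + 5u^2 - 5u + 6 = (u + 6)(u^2 - u + 1).
So |(u^3 + 5u^2 - 5u) + 6| = |u + 6|·|u^2 - u + 1|.
Require δ ≤ 2. Then |u + 6| < 2 gives |u| < 8, and by the triangle inequality |u^2 - u + 1| ≤ 8^2 + 8 + 1 = 73.
Hence |(u^3 + 5u^2 - 5u) + 6| ≤ 73|u + 6| < ϵ provided |u + 6| < ϵ/73.
Choosing δ = min(2, ϵ/73) ensures both conditions, hence |(u^3 + 5u^2 - 5u) + 6| < ϵ.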